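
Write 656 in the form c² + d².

We need to find integers c, d > 0 such that c² + d² = 656.
Trying c = 16: d² = 656 - 16² = 656 - 256 = 400
d = 20
Check: 16² + 20² = 256 + 400 = 656 ✓

656 = 16² + 20²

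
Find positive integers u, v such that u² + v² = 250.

Search for u with 250 - u² a perfect square.
u = 5: 250 - 5² = 250 - 25 = 225 = 15² ✓
So u = 5, v = 15.

u = 5, v = 15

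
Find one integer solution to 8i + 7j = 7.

Step 1: Check solvability.
gcd(8, 7) = 1
Since 1 divides 7, solutions exist.

Step 2: Apply extended Euclidean algorithm to find gcd.
We find integers such that 8*x0 + 7*y0 = 1

Step 3: Scale the particular solution.
Multiply by 7/1 = 7:
i = 7, j = -7

Step 4: Verify.
8*(7) + 7*(-7) = 7 = 7 ✓

i = 7, j = -7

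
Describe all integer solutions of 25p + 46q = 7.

Step 1: Compute gcd(25, 46) = 1.
Since 1 divides 7, solutions exist.

Step 2: Find a particular solution using extended Euclidean algorithm.
We get p₀ = -77, q₀ = 42.
Check: 25*-77 + 46*42 = 7 = 7 ✓

Step 3: Write the general solution.
p = -77 + (46/1)t = -77 + 46t
q = 42 - (25/1)t = 42 - 25t
for any integer t.

p = -77 + 46t, q = 42 - 25t for integer t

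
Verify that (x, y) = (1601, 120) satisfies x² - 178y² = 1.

Compute x² = 1601² = 2563201
Compute 178y² = 178·120² = 178·14400 = 2563200
x² - 178y² = 2563201 - 2563200 = 1
Since this equals 1, (1601, 120) is a solution.

Yes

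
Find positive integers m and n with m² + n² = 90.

We need to find integers m, n > 0 such that m² + n² = 90.
Trying m = 3: n² = 90 - 3² = 90 - 9 = 81
n = 9
Check: 3² + 9² = 9 + 81 = 90 ✓

90 = 3² + 9²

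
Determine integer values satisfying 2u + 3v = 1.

Step 1: Check solvability.
gcd(2, 3) = 1
Since 1 divides 1, solutions exist.

Step 2: Apply extended Euclidean algorithm to find gcd.
We find integers such that 2*x0 + 3*y0 = 1

Step 3: Scale the particular solution.
Multiply by 1/1 = 1:
u = -1, v = 1

Step 4: Verify.
2*(-1) + 3*(1) = 1 = 1 ✓

u = -1, v = 1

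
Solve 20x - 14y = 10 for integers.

Step 1: Check solvability.
gcd(20, 14) = 2
Since 2 divides 10, solutions exist.

Step 2: Apply extended Euclidean algorithm to find gcd.
We find integers such that 20*x0 + 14*y0 = 2

Step 3: Scale the particular solution.
Multiply by 10/2 = 5:
x = -10, y = -15

Step 4: Verify.
20*(-10) - 14*(-15) = 10 = 10 ✓

x = -10, y = -15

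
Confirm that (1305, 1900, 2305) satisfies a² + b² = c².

Compute a² + b² = 1305² + 1900² = 1703025 + 3610000 = 5313025
Compute c² = 2305² = 5313025
Since 5313025 = 5313025, confirmed.

Yes, it is a Pythagorean triple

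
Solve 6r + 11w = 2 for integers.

Step 1: Check solvability.
gcd(6, 11) = 1
Since 1 divides 2, solutions exist.

Step 2: Apply extended Euclidean algorithm to find gcd.
We find integers such that 6*x0 + 11*y0 = 1

Step 3: Scale the particular solution.
Multiply by 2/1 = 2:
r = 4, w = -2

Step 4: Verify.
6*(4) + 11*(-2) = 2 = 2 ✓

r = 4, w = -2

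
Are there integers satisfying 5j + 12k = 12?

Step 1: Compute gcd(5, 12).
gcd(5, 12) = 1

Step 2: Check divisibility.
Does 1 divide 12? 12 = 1 x 12, so yes.

By the theorem on linear Diophantine equations, 5j + 12k = 12 has integer solutions if and only if gcd(5, 12) divides 12. Since 1 | 12, solutions exist.

Yes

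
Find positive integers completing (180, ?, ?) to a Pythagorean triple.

We need the other leg and hypotenuse such that 180² + x² = c².
Take x = 299, c = 349: 180² + 299² = 32400 + 89401 = 121801 = 349² ✓
Triple: (299, 180, 349)

(299, 180, 349)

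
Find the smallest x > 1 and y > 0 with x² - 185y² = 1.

We seek the smallest positive integers (x, y) with x² - 185y² = 1, i.e., x² = 185y² + 1.
Try successive y values:
y = 1: x² = 185·1² + 1 = 186, not a perfect square
y = 2: x² = 185·2² + 1 = 741, not a perfect square
y = 3: x² = 185·3² + 1 = 1666, not a perfect square
... continuing the search (or via continued fractions) ...
y = 680: x² = 185·680² + 1 = 85544001, x = 9249 ✓

Verify: 9249² - 185·680² = 85544001 - 85544000 = 1 ✓

x = 9249, y = 680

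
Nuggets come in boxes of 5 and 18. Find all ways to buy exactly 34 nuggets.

We need non-negative integers (x, y) with 5x + 18y = 34.
For each x in 0..6, check if 34 - 5x is a non-negative multiple of 18.
No x yields an integer y ≥ 0.

No solution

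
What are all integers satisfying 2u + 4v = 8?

Step 1: Compute gcd(2, 4) = 2.
Since 2 divides 8, solutions exist.

Step 2: Find a particular solution using extended Euclidean algorithm.
We get u₀ = 4, v₀ = 0.
Check: 2*4 + 4*0 = 8 = 8 ✓

Step 3: Write the general solution.
u = 4 + (4/2)t = 4 + 2t
v = 0 - (2/2)t = 0 - 1t
for any integer t.

u = 4 + 2t, v = 0 - 1t for integer t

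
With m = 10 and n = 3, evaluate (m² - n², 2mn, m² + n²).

a = m² - n² = 100 - 9 = 91
b = 2mn = 2·10·3 = 60
c = m² + n² = 100 + 9 = 109
Verify: 91² + 60² = 8281 + 3600 = 11881 = 109² ✓

(91, 60, 109)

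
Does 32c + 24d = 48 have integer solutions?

Step 1: Compute gcd(32, 24).
gcd(32, 24) = 8

Step 2: Check divisibility.
Does 8 divide 48? 48 = 8 x 6, so yes.

By the theorem on linear Diophantine equations, 32c + 24d = 48 has integer solutions if and only if gcd(32, 24) divides 48. Since 8 | 48, solutions exist.

Yes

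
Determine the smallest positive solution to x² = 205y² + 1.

We seek the smallest positive integers (x, y) with x² - 205y² = 1, i.e., x² = 205y² + 1.
Try successive y values:
y = 1: x² = 205·1² + 1 = 206, not a perfect square
y = 2: x² = 205·2² + 1 = 821, not a perfect square
y = 3: x² = 205·3² + 1 = 1846, not a perfect square
... continuing the search (or via continued fractions) ...
y = 2772: x² = 205·2772² + 1 = 1575216721, x = 39689 ✓

Verify: 39689² - 205·2772² = 1575216721 - 1575216720 = 1 ✓

x = 39689, y = 2772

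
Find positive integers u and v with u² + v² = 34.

We need to find integers u, v > 0 such that u² + v² = 34.
Trying u = 3: v² = 34 - 3² = 34 - 9 = 25
v = 5
Check: 3² + 5² = 9 + 25 = 34 ✓

34 = 3² + 5²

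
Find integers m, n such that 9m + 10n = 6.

Step 1: Check solvability.
gcd(9, 10) = 1
Since 1 divides 6, solutions exist.

Step 2: Apply extended Euclidean algorithm to find gcd.
We find integers such that 9*x0 + 10*y0 = 1

Step 3: Scale the particular solution.
Multiply by 6/1 = 6:
m = -6, n = 6

Step 4: Verify.
9*(-6) + 10*(6) = 6 = 6 ✓

m = -6, n = 6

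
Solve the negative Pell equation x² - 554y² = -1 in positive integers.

We need x² = 554y² - 1. Try successive y:
y = 1: x² = 554·1² - 1 = 553, not a perfect square
y = 2: x² = 554·2² - 1 = 2215, not a perfect square
y = 3: x² = 554·3² - 1 = 4985, not a perfect square
...
y = 7405: x² = 554·7405² - 1 = 30378049849 = 174293² ✓
Check: 174293² - 554·7405² = 30378049849 - 30378049850 = -1 ✓

x = 174293, y = 7405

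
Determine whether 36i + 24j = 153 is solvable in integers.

Step 1: Compute gcd(36, 24).
gcd(36, 24) = 12

Step 2: Check divisibility.
Does 12 divide 153? 153 = 12 x 12 + 9, so no.

By the theorem on linear Diophantine equations, 36i + 24j = 153 has integer solutions if and only if gcd(36, 24) divides 153. Since 12 does not divide 153, no solutions exist.

No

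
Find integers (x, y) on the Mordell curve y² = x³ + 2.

Try small integer x values and check whether x³ + 2 is a perfect square.
x = -1: x³ + 2 = -1³ + 2 = -1 + 2 = 1
Is 1 a perfect square? 1² = 1 ✓
So (x, y) = (-1, 1) is a solution.

x = -1, y = 1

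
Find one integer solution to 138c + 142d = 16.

Step 1: Check solvability.
gcd(138, 142) = 2
Since 2 divides 16, solutions exist.

Step 2: Apply extended Euclidean algorithm to find gcd.
We find integers such that 138*x0 + 142*y0 = 2

Step 3: Scale the particular solution.
Multiply by 16/2 = 8:
c = 280, d = -272

Step 4: Verify.
138*(280) + 142*(-272) = 16 = 16 ✓

c = 280, d = -272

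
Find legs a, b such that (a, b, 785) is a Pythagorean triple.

We need a² + b² = 785² = 616225.
Trying: 783² + 56² = 613089 + 3136 = 616225 ✓

(783, 56, 785)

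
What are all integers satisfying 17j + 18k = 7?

Step 1: Compute gcd(17, 18) = 1.
Since 1 divides 7, solutions exist.

Step 2: Find a particular solution using extended Euclidean algorithm.
We get j₀ = -7, k₀ = 7.
Check: 17*-7 + 18*7 = 7 = 7 ✓

Step 3: Write the general solution.
j = -7 + (18/1)t = -7 + 18t
k = 7 - (17/1)t = 7 - 17t
for any integer t.

j = -7 + 18t, k = 7 - 17t for integer t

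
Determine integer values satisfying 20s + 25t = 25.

Step 1: Check solvability.
gcd(20, 25) = 5
Since 5 divides 25, solutions exist.

Step 2: Apply extended Euclidean algorithm to find gcd.
We find integers such that 20*x0 + 25*y0 = 5

Step 3: Scale the particular solution.
Multiply by 25/5 = 5:
s = -5, t = 5

Step 4: Verify.
20*(-5) + 25*(5) = 25 = 25 ✓

s = -5, t = 5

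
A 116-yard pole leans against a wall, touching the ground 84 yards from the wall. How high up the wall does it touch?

The ladder, wall, and ground form a right triangle with hypotenuse 116 and one leg 84.
By the Pythagorean theorem: h² = 116² - 84² = 13456 - 7056 = 6400
h = √6400 = 80 yards

80 yards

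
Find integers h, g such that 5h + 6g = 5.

Step 1: Check solvability.
gcd(5, 6) = 1
Since 1 divides 5, solutions exist.

Step 2: Apply extended Euclidean algorithm to find gcd.
We find integers such that 5*x0 + 6*y0 = 1

Step 3: Scale the particular solution.
Multiply by 5/1 = 5:
h = -5, g = 5

Step 4: Verify.
5*(-5) + 6*(5) = 5 = 5 ✓

h = -5, g = 5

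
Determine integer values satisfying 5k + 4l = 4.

Step 1: Check solvability.
gcd(5, 4) = 1
Since 1 divides 4, solutions exist.

Step 2: Apply extended Euclidean algorithm to find gcd.
We find integers such that 5*x0 + 4*y0 = 1

Step 3: Scale the particular solution.
Multiply by 4/1 = 4:
k = 4, l = -4

Step 4: Verify.
5*(4) + 4*(-4) = 4 = 4 ✓

k = 4, l = -4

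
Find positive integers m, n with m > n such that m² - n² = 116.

Factor: m² - n² = (m+n)(m-n) = 116.
We need two factors of 116 with the same parity.
Use m+n = 58 and m-n = 2 (product 58·2 = 116).
Adding: 2m = 60, so m = 30.
Subtracting: 2n = 56, so n = 28.
Check: 30² - 28² = 900 - 784 = 116 ✓

m = 30, n = 28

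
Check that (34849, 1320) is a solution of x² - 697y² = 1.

Compute x² = 34849² = 1214452801
Compute 697y² = 697·1320² = 697·1742400 = 1214452800
x² - 697y² = 1214452801 - 1214452800 = 1
Since this equals 1, (34849, 1320) is a solution.

Yes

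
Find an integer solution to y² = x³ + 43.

Try small integer x values and check whether x³ + 43 is a perfect square.
x = -3: x³ + 43 = -3³ + 43 = -27 + 43 = 16
Is 16 a perfect square? 4² = 16 ✓
So (x, y) = (-3, 4) is a solution.

x = -3, y = 4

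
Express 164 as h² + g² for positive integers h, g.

We need to find integers h, g > 0 such that h² + g² = 164.
Trying h = 8: g² = 164 - 8² = 164 - 64 = 100
g = 10
Check: 8² + 10² = 64 + 100 = 164 ✓

164 = 8² + 10²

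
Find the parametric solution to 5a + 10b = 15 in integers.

Step 1: Compute gcd(5, 10) = 5.
Since 5 divides 15, solutions exist.

Step 2: Find a particular solution using extended Euclidean algorithm.
We get a₀ = 3, b₀ = 0.
Check: 5*3 + 10*0 = 15 = 15 ✓

Step 3: Write the general solution.
a = 3 + (10/5)t = 3 + 2t
b = 0 - (5/5)t = 0 - 1t
for any integer t.

a = 3 + 2t, b = 0 - 1t for integer t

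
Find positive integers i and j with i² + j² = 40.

We need to find integers i, j > 0 such that i² + j² = 40.
Trying i = 2: j² = 40 - 2² = 40 - 4 = 36
j = 6
Check: 2² + 6² = 4 + 36 = 40 ✓

40 = 2² + 6²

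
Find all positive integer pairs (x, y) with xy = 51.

The positive divisors of 51 are: 1, 3, 17, 51.
Each divisor d gives the pair (d, 51/d):
(1, 51), (3, 17), (17, 3), (51, 1)

(1, 51), (3, 17), (17, 3), (51, 1)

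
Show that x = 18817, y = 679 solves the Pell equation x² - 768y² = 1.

Compute x² = 18817² = 354079489
Compute 768y² = 768·679² = 768·461041 = 354079488
x² - 768y² = 354079489 - 354079488 = 1
Since this equals 1, (18817, 679) is a solution.

Yes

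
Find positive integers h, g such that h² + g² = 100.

Search for h with 100 - h² a perfect square.
h = 6: 100 - 6² = 100 - 36 = 64 = 8² ✓
So h = 6, g = 8.

h = 6, g = 8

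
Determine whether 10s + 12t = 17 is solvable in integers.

Step 1: Compute gcd(10, 12).
gcd(10, 12) = 2

Step 2: Check divisibility.
Does 2 divide 17? 17 = 2 x 8 + 1, so no.

By the theorem on linear Diophantine equations, 10s + 12t = 17 has integer solutions if and only if gcd(10, 12) divides 17. Since 2 does not divide 17, no solutions exist.

No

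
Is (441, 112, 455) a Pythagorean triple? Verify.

Compute a² + b² = 441² + 112² = 194481 + 12544 = 207025
Compute c² = 455² = 207025
Since 207025 = 207025, confirmed.

Yes, it is a Pythagorean triple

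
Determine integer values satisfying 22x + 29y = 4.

Step 1: Check solvability.
gcd(22, 29) = 1
Since 1 divides 4, solutions exist.

Step 2: Apply extended Euclidean algorithm to find gcd.
We find integers such that 22*x0 + 29*y0 = 1

Step 3: Scale the particular solution.
Multiply by 4/1 = 4:
x = 16, y = -12

Step 4: Verify.
22*(16) + 29*(-12) = 4 = 4 ✓

x = 16, y = -12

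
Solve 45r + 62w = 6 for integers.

Step 1: Check solvability.
gcd(45, 62) = 1
Since 1 divides 6, solutions exist.

Step 2: Apply extended Euclidean algorithm to find gcd.
We find integers such that 45*x0 + 62*y0 = 1

Step 3: Scale the particular solution.
Multiply by 6/1 = 6:
r = -66, w = 48

Step 4: Verify.
45*(-66) + 62*(48) = 6 = 6 ✓

r = -66, w = 48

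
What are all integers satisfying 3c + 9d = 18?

Step 1: Compute gcd(3, 9) = 3.
Since 3 divides 18, solutions exist.

Step 2: Find a particular solution using extended Euclidean algorithm.
We get c₀ = 6, d₀ = 0.
Check: 3*6 + 9*0 = 18 = 18 ✓

Step 3: Write the general solution.
c = 6 + (9/3)t = 6 + 3t
d = 0 - (3/3)t = 0 - 1t
for any integer t.

c = 6 + 3t, d = 0 - 1t for integer t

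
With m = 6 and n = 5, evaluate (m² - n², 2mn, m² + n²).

a = m² - n² = 36 - 25 = 11
b = 2mn = 2·6·5 = 60
c = m² + n² = 36 + 25 = 61
Verify: 11² + 60² = 121 + 3600 = 3721 = 61² ✓

(11, 60, 61)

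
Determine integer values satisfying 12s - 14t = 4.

Step 1: Check solvability.
gcd(12, 14) = 2
Since 2 divides 4, solutions exist.

Step 2: Apply extended Euclidean algorithm to find gcd.
We find integers such that 12*x0 + 14*y0 = 2

Step 3: Scale the particular solution.
Multiply by 4/2 = 2:
s = -2, t = -2

Step 4: Verify.
12*(-2) - 14*(-2) = 4 = 4 ✓

s = -2, t = -2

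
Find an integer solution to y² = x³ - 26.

Try small integer x values and check whether x³ - 26 is a perfect square.
x = 3: x³ - 26 = 3³ - 26 = 27 - 26 = 1
Is 1 a perfect square? 1² = 1 ✓
So (x, y) = (3, 1) is a solution.

x = 3, y = 1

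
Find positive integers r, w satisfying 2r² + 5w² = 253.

Try small values of r and check whether (253 - 2r²)/5 is a perfect square.
r = 8: 2·8² = 128, so 5w² = 253 - 128 = 125, giving w² = 25, w = 5.
Check: 2·8² + 5·5² = 128 + 125 = 253 ✓

r = 8, w = 5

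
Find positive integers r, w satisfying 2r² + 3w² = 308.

Try small values of r and check whether (308 - 2r²)/3 is a perfect square.
r = 2: 2·2² = 8, so 3w² = 308 - 8 = 300, giving w² = 100, w = 10.
Check: 2·2² + 3·10² = 8 + 300 = 308 ✓

r = 2, w = 10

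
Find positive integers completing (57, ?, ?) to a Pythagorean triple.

We need the other leg and hypotenuse such that 57² + x² = c².
Take x = 176, c = 185: 57² + 176² = 3249 + 30976 = 34225 = 185² ✓
Triple: (57, 176, 185)

(57, 176, 185)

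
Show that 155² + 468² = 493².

Compute a² + b² = 155² + 468² = 24025 + 219024 = 243049
Compute c² = 493² = 243049
Since 243049 = 243049, confirmed.

Yes, it is a Pythagorean triple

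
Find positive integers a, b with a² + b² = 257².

We need a² + b² = 257² = 66049.
Trying: 255² + 32² = 65025 + 1024 = 66049 ✓

(255, 32, 257)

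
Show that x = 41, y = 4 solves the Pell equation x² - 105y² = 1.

Compute x² = 41² = 1681
Compute 105y² = 105·4² = 105·16 = 1680
x² - 105y² = 1681 - 1680 = 1
Since this equals 1, (41, 4) is a solution.

Yes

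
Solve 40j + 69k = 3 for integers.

Step 1: Check solvability.
gcd(40, 69) = 1
Since 1 divides 3, solutions exist.

Step 2: Apply extended Euclidean algorithm to find gcd.
We find integers such that 40*x0 + 69*y0 = 1

Step 3: Scale the particular solution.
Multiply by 3/1 = 3:
j = 57, k = -33

Step 4: Verify.
40*(57) + 69*(-33) = 3 = 3 ✓

j = 57, k = -33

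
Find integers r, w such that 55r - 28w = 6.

Step 1: Check solvability.
gcd(55, 28) = 1
Since 1 divides 6, solutions exist.

Step 2: Apply extended Euclidean algorithm to find gcd.
We find integers such that 55*x0 + 28*y0 = 1

Step 3: Scale the particular solution.
Multiply by 6/1 = 6:
r = -6, w = -12

Step 4: Verify.
55*(-6) - 28*(-12) = 6 = 6 ✓

r = -6, w = -12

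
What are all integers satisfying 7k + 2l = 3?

Step 1: Compute gcd(7, 2) = 1.
Since 1 divides 3, solutions exist.

Step 2: Find a particular solution using extended Euclidean algorithm.
We get k₀ = 3, l₀ = -9.
Check: 7*3 + 2*-9 = 3 = 3 ✓

Step 3: Write the general solution.
k = 3 + (2/1)t = 3 + 2t
l = -9 - (7/1)t = -9 - 7t
for any integer t.

k = 3 + 2t, l = -9 - 7t for integer t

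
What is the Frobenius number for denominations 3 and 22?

For two coprime denominations a and b, the Frobenius number (largest value not representable as a non-negative combination) is ab - a - b.
Here gcd(3, 22) = 1, so they are coprime.
F(3, 22) = 3·22 - 3 - 22 = 66 - 25 = 41

41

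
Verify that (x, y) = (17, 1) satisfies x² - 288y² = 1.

Compute x² = 17² = 289
Compute 288y² = 288·1² = 288·1 = 288
x² - 288y² = 289 - 288 = 1
Since this equals 1, (17, 1) is a solution.

Yes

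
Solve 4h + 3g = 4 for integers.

Step 1: Check solvability.
gcd(4, 3) = 1
Since 1 divides 4, solutions exist.

Step 2: Apply extended Euclidean algorithm to find gcd.
We find integers such that 4*x0 + 3*y0 = 1

Step 3: Scale the particular solution.
Multiply by 4/1 = 4:
h = 4, g = -4

Step 4: Verify.
4*(4) + 3*(-4) = 4 = 4 ✓

h = 4, g = -4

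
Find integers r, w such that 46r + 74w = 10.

Step 1: Check solvability.
gcd(46, 74) = 2
Since 2 divides 10, solutions exist.

Step 2: Apply extended Euclidean algorithm to find gcd.
We find integers such that 46*x0 + 74*y0 = 2

Step 3: Scale the particular solution.
Multiply by 10/2 = 5:
r = -40, w = 25

Step 4: Verify.
46*(-40) + 74*(25) = 10 = 10 ✓

r = -40, w = 25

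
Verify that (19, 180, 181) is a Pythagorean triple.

Compute a² + b² = 19² + 180² = 361 + 32400 = 32761
Compute c² = 181² = 32761
Since 32761 = 32761, confirmed.

Yes, it is a Pythagorean triple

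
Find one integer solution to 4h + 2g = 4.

Step 1: Check solvability.
gcd(4, 2) = 2
Since 2 divides 4, solutions exist.

Step 2: Apply extended Euclidean algorithm to find gcd.
We find integers such that 4*x0 + 2*y0 = 2

Step 3: Scale the particular solution.
Multiply by 4/2 = 2:
h = 0, g = 2

Step 4: Verify.
4*(0) + 2*(2) = 4 = 4 ✓

h = 0, g = 2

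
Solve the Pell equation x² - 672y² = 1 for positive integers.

We seek the smallest positive integers (x, y) with x² - 672y² = 1, i.e., x² = 672y² + 1.
Try successive y values:
y = 1: x² = 672·1² + 1 = 673, not a perfect square
y = 2: x² = 672·2² + 1 = 2689, not a perfect square
y = 3: x² = 672·3² + 1 = 6049, not a perfect square
... continuing the search (or via continued fractions) ...
y = 13: x² = 672·13² + 1 = 113569, x = 337 ✓

Verify: 337² - 672·13² = 113569 - 113568 = 1 ✓

x = 337, y = 13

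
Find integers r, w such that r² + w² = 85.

We need to find integers r, w > 0 such that r² + w² = 85.
Trying r = 2: w² = 85 - 2² = 85 - 4 = 81
w = 9
Check: 2² + 9² = 4 + 81 = 85 ✓

85 = 2² + 9²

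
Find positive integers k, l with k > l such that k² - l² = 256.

Factor: k² - l² = (k+l)(k-l) = 256.
We need two factors of 256 with the same parity.
Use k+l = 128 and k-l = 2 (product 128·2 = 256).
Adding: 2k = 130, so k = 65.
Subtracting: 2l = 126, so l = 63.
Check: 65² - 63² = 4225 - 3969 = 256 ✓

k = 65, l = 63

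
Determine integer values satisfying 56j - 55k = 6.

Step 1: Check solvability.
gcd(56, 55) = 1
Since 1 divides 6, solutions exist.

Step 2: Apply extended Euclidean algorithm to find gcd.
We find integers such that 56*x0 + 55*y0 = 1

Step 3: Scale the particular solution.
Multiply by 6/1 = 6:
j = 6, k = 6

Step 4: Verify.
56*(6) - 55*(6) = 6 = 6 ✓

j = 6, k = 6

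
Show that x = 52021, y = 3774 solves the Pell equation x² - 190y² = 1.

Compute x² = 52021² = 2706184441
Compute 190y² = 190·3774² = 190·14243076 = 2706184440
x² - 190y² = 2706184441 - 2706184440 = 1
Since this equals 1, (52021, 3774) is a solution.

Yes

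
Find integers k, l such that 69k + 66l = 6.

Step 1: Check solvability.
gcd(69, 66) = 3
Since 3 divides 6, solutions exist.

Step 2: Apply extended Euclidean algorithm to find gcd.
We find integers such that 69*x0 + 66*y0 = 3

Step 3: Scale the particular solution.
Multiply by 6/3 = 2:
k = 2, l = -2

Step 4: Verify.
69*(2) + 66*(-2) = 6 = 6 ✓

k = 2, l = -2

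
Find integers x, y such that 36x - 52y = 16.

Step 1: Check solvability.
gcd(36, 52) = 4
Since 4 divides 16, solutions exist.

Step 2: Apply extended Euclidean algorithm to find gcd.
We find integers such that 36*x0 + 52*y0 = 4

Step 3: Scale the particular solution.
Multiply by 16/4 = 4:
x = 12, y = 8

Step 4: Verify.
36*(12) - 52*(8) = 16 = 16 ✓

x = 12, y = 8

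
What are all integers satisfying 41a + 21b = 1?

Step 1: Compute gcd(41, 21) = 1.
Since 1 divides 1, solutions exist.

Step 2: Find a particular solution using extended Euclidean algorithm.
We get a₀ = -1, b₀ = 2.
Check: 41*-1 + 21*2 = 1 = 1 ✓

Step 3: Write the general solution.
a = -1 + (21/1)t = -1 + 21t
b = 2 - (41/1)t = 2 - 41t
for any integer t.

a = -1 + 21t, b = 2 - 41t for integer t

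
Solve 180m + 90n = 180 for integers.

Step 1: Check solvability.
gcd(180, 90) = 90
Since 90 divides 180, solutions exist.

Step 2: Apply extended Euclidean algorithm to find gcd.
We find integers such that 180*x0 + 90*y0 = 90

Step 3: Scale the particular solution.
Multiply by 180/90 = 2:
m = 0, n = 2

Step 4: Verify.
180*(0) + 90*(2) = 180 = 180 ✓

m = 0, n = 2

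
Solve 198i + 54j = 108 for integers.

Step 1: Check solvability.
gcd(198, 54) = 18
Since 18 divides 108, solutions exist.

Step 2: Apply extended Euclidean algorithm to find gcd.
We find integers such that 198*x0 + 54*y0 = 18

Step 3: Scale the particular solution.
Multiply by 108/18 = 6:
i = -6, j = 24

Step 4: Verify.
198*(-6) + 54*(24) = 108 = 108 ✓

i = -6, j = 24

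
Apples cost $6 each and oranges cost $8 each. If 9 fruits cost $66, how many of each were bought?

Let a = apples, o = oranges.
a + o = 9
6a + 8o = 66
Substitute o = 9 - a:
6a + 8(9 - a) = 66
(6 - 8)a = 66 - 72
-2a = -6
a = 3, o = 9 - 3 = 6

Apples: 3, Oranges: 6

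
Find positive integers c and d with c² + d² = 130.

We need to find integers c, d > 0 such that c² + d² = 130.
Trying c = 3: d² = 130 - 3² = 130 - 9 = 121
d = 11
Check: 3² + 11² = 9 + 121 = 130 ✓

130 = 3² + 11²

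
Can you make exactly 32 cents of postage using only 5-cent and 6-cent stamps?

We need non-negative x, y with 5x + 6y = 32.
gcd(5, 6) = 1 divides 32, so integer solutions exist.
Search for a non-negative one: x = 4 gives 6y = 32 - 20 = 12, so y = 2.
Check: 5·4 + 6·2 = 32 ✓

Yes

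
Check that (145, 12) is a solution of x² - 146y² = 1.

Compute x² = 145² = 21025
Compute 146y² = 146·12² = 146·144 = 21024
x² - 146y² = 21025 - 21024 = 1
Since this equals 1, (145, 12) is a solution.

Yes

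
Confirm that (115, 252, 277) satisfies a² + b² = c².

Compute a² + b² = 115² + 252² = 13225 + 63504 = 76729
Compute c² = 277² = 76729
Since 76729 = 76729, confirmed.

Yes, it is a Pythagorean triple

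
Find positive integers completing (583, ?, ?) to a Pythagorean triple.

We need the other leg and hypotenuse such that 583² + x² = c².
Take x = 1344, c = 1465: 583² + 1344² = 339889 + 1806336 = 2146225 = 1465² ✓
Triple: (583, 1344, 1465)

(583, 1344, 1465)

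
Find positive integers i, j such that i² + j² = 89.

Search for i with 89 - i² a perfect square.
i = 5: 89 - 5² = 89 - 25 = 64 = 8² ✓
So i = 5, j = 8.

i = 5, j = 8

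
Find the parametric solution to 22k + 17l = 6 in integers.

Step 1: Compute gcd(22, 17) = 1.
Since 1 divides 6, solutions exist.

Step 2: Find a particular solution using extended Euclidean algorithm.
We get k₀ = 42, l₀ = -54.
Check: 22*42 + 17*-54 = 6 = 6 ✓

Step 3: Write the general solution.
k = 42 + (17/1)t = 42 + 17t
l = -54 - (22/1)t = -54 - 22t
for any integer t.

k = 42 + 17t, l = -54 - 22t for integer t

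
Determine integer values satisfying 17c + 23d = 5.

Step 1: Check solvability.
gcd(17, 23) = 1
Since 1 divides 5, solutions exist.

Step 2: Apply extended Euclidean algorithm to find gcd.
We find integers such that 17*x0 + 23*y0 = 1

Step 3: Scale the particular solution.
Multiply by 5/1 = 5:
c = -20, d = 15

Step 4: Verify.
17*(-20) + 23*(15) = 5 = 5 ✓

c = -20, d = 15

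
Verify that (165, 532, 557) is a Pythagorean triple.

Compute a² + b²:
165² + 532² = 27225 + 283024 = 310249
Compute c²:
557² = 310249
Since 310249 = 310249, it is a Pythagorean triple.

Yes, it is a Pythagorean triple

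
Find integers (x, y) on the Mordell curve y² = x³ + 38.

Try small integer x values and check whether x³ + 38 is a perfect square.
x = 11: x³ + 38 = 11³ + 38 = 1331 + 38 = 1369
Is 1369 a perfect square? 37² = 1369 ✓
So (x, y) = (11, -37) is a solution.

x = 11, y = -37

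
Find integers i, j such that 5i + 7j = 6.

Step 1: Check solvability.
gcd(5, 7) = 1
Since 1 divides 6, solutions exist.

Step 2: Apply extended Euclidean algorithm to find gcd.
We find integers such that 5*x0 + 7*y0 = 1

Step 3: Scale the particular solution.
Multiply by 6/1 = 6:
i = 18, j = -12

Step 4: Verify.
5*(18) + 7*(-12) = 6 = 6 ✓

i = 18, j = -12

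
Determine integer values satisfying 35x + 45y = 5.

Step 1: Check solvability.
gcd(35, 45) = 5
Since 5 divides 5, solutions exist.

Step 2: Apply extended Euclidean algorithm to find gcd.
We find integers such that 35*x0 + 45*y0 = 5

Step 3: Scale the particular solution.
Multiply by 5/5 = 1:
x = 4, y = -3

Step 4: Verify.
35*(4) + 45*(-3) = 5 = 5 ✓

x = 4, y = -3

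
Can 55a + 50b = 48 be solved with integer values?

Step 1: Compute gcd(55, 50).
gcd(55, 50) = 5

Step 2: Check divisibility.
Does 5 divide 48? 48 = 5 x 9 + 3, so no.

By the theorem on linear Diophantine equations, 55a + 50b = 48 has integer solutions if and only if gcd(55, 50) divides 48. Since 5 does not divide 48, no solutions exist.

No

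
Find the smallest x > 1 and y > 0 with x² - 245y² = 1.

We seek the smallest positive integers (x, y) with x² - 245y² = 1, i.e., x² = 245y² + 1.
Try successive y values:
y = 1: x² = 245·1² + 1 = 246, not a perfect square
y = 2: x² = 245·2² + 1 = 981, not a perfect square
y = 3: x² = 245·3² + 1 = 2206, not a perfect square
... continuing the search (or via continued fractions) ...
y = 3312: x² = 245·3312² + 1 = 2687489281, x = 51841 ✓

Verify: 51841² - 245·3312² = 2687489281 - 2687489280 = 1 ✓

x = 51841, y = 3312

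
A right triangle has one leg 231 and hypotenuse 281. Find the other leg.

b² = c² - a² = 78961 - 53361 = 25600
b = 160

160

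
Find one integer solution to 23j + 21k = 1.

Step 1: Check solvability.
gcd(23, 21) = 1
Since 1 divides 1, solutions exist.

Step 2: Apply extended Euclidean algorithm to find gcd.
We find integers such that 23*x0 + 21*y0 = 1

Step 3: Scale the particular solution.
Multiply by 1/1 = 1:
j = -10, k = 11

Step 4: Verify.
23*(-10) + 21*(11) = 1 = 1 ✓

j = -10, k = 11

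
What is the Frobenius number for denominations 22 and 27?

For two coprime denominations a and b, the Frobenius number (largest value not representable as a non-negative combination) is ab - a - b.
Here gcd(22, 27) = 1, so they are coprime.
F(22, 27) = 22·27 - 22 - 27 = 594 - 49 = 545

545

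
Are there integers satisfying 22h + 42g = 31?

Step 1: Compute gcd(22, 42).
gcd(22, 42) = 2

Step 2: Check divisibility.
Does 2 divide 31? 31 = 2 x 15 + 1, so no.

By the theorem on linear Diophantine equations, 22h + 42g = 31 has integer solutions if and only if gcd(22, 42) divides 31. Since 2 does not divide 31, no solutions exist.

No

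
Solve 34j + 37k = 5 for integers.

Step 1: Check solvability.
gcd(34, 37) = 1
Since 1 divides 5, solutions exist.

Step 2: Apply extended Euclidean algorithm to find gcd.
We find integers such that 34*x0 + 37*y0 = 1

Step 3: Scale the particular solution.
Multiply by 5/1 = 5:
j = 60, k = -55

Step 4: Verify.
34*(60) + 37*(-55) = 5 = 5 ✓

j = 60, k = -55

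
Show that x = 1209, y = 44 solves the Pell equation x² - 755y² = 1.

Compute x² = 1209² = 1461681
Compute 755y² = 755·44² = 755·1936 = 1461680
x² - 755y² = 1461681 - 1461680 = 1
Since this equals 1, (1209, 44) is a solution.

Yes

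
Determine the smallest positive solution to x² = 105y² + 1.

We seek the smallest positive integers (x, y) with x² - 105y² = 1, i.e., x² = 105y² + 1.
Try successive y values:
y = 1: x² = 105·1² + 1 = 106, not a perfect square
y = 2: x² = 105·2² + 1 = 421, not a perfect square
y = 3: x² = 105·3² + 1 = 946, not a perfect square
... continuing the search (or via continued fractions) ...
y = 4: x² = 105·4² + 1 = 1681, x = 41 ✓

Verify: 41² - 105·4² = 1681 - 1680 = 1 ✓

x = 41, y = 4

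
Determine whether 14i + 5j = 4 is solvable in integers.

Step 1: Compute gcd(14, 5).
gcd(14, 5) = 1

Step 2: Check divisibility.
Does 1 divide 4? 4 = 1 x 4, so yes.

By the theorem on linear Diophantine equations, 14i + 5j = 4 has integer solutions if and only if gcd(14, 5) divides 4. Since 1 | 4, solutions exist.

Yes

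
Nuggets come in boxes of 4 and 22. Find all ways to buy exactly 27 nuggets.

We need non-negative integers (x, y) with 4x + 22y = 27.
For each x in 0..6, check if 27 - 4x is a non-negative multiple of 22.
No x yields an integer y ≥ 0.

No solution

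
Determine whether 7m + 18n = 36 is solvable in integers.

Step 1: Compute gcd(7, 18).
gcd(7, 18) = 1

Step 2: Check divisibility.
Does 1 divide 36? 36 = 1 x 36, so yes.

By the theorem on linear Diophantine equations, 7m + 18n = 36 has integer solutions if and only if gcd(7, 18) divides 36. Since 1 | 36, solutions exist.

Yes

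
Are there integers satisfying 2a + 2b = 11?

Step 1: Compute gcd(2, 2).
gcd(2, 2) = 2

Step 2: Check divisibility.
Does 2 divide 11? 11 = 2 x 5 + 1, so no.

By the theorem on linear Diophantine equations, 2a + 2b = 11 has integer solutions if and only if gcd(2, 2) divides 11. Since 2 does not divide 11, no solutions exist.

No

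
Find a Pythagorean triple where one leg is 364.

We need the other leg and hypotenuse such that 364² + x² = c².
Take x = 240, c = 436: 364² + 240² = 132496 + 57600 = 190096 = 436² ✓
Triple: (364, 240, 436)

(364, 240, 436)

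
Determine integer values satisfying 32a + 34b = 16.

Step 1: Check solvability.
gcd(32, 34) = 2
Since 2 divides 16, solutions exist.

Step 2: Apply extended Euclidean algorithm to find gcd.
We find integers such that 32*x0 + 34*y0 = 2

Step 3: Scale the particular solution.
Multiply by 16/2 = 8:
a = -8, b = 8

Step 4: Verify.
32*(-8) + 34*(8) = 16 = 16 ✓

a = -8, b = 8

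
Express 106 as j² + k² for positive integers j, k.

We need to find integers j, k > 0 such that j² + k² = 106.
Trying j = 5: k² = 106 - 5² = 106 - 25 = 81
k = 9
Check: 5² + 9² = 25 + 81 = 106 ✓

106 = 5² + 9²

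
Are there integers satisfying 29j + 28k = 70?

Step 1: Compute gcd(29, 28).
gcd(29, 28) = 1

Step 2: Check divisibility.
Does 1 divide 70? 70 = 1 x 70, so yes.

By the theorem on linear Diophantine equations, 29j + 28k = 70 has integer solutions if and only if gcd(29, 28) divides 70. Since 1 | 70, solutions exist.

Yes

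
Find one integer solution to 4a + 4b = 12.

Step 1: Check solvability.
gcd(4, 4) = 4
Since 4 divides 12, solutions exist.

Step 2: Apply extended Euclidean algorithm to find gcd.
We find integers such that 4*x0 + 4*y0 = 4

Step 3: Scale the particular solution.
Multiply by 12/4 = 3:
a = 0, b = 3

Step 4: Verify.
4*(0) + 4*(3) = 12 = 12 ✓

a = 0, b = 3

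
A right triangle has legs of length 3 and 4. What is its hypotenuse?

c² = a² + b² = 3² + 4² = 9 + 16 = 25
c = 5

5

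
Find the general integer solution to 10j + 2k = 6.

Step 1: Compute gcd(10, 2) = 2.
Since 2 divides 6, solutions exist.

Step 2: Find a particular solution using extended Euclidean algorithm.
We get j₀ = 0, k₀ = 3.
Check: 10*0 + 2*3 = 6 = 6 ✓

Step 3: Write the general solution.
j = 0 + (2/2)t = 0 + 1t
k = 3 - (10/2)t = 3 - 5t
for any integer t.

j = 0 + 1t, k = 3 - 5t for integer t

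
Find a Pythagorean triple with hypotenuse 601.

We need a² + b² = 601² = 361201.
Trying: 551² + 240² = 303601 + 57600 = 361201 ✓

(551, 240, 601)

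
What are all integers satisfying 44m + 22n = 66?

Step 1: Compute gcd(44, 22) = 22.
Since 22 divides 66, solutions exist.

Step 2: Find a particular solution using extended Euclidean algorithm.
We get m₀ = 0, n₀ = 3.
Check: 44*0 + 22*3 = 66 = 66 ✓

Step 3: Write the general solution.
m = 0 + (22/22)t = 0 + 1t
n = 3 - (44/22)t = 3 - 2t
for any integer t.

m = 0 + 1t, n = 3 - 2t for integer t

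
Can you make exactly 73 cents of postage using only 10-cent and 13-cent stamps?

We need non-negative x, y with 10x + 13y = 73.
gcd(10, 13) = 1 divides 73, so integer solutions exist.
Search for a non-negative one: x = 6 gives 13y = 73 - 60 = 13, so y = 1.
Check: 10·6 + 13·1 = 73 ✓

Yes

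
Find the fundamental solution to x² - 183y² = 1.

We seek the smallest positive integers (x, y) with x² - 183y² = 1, i.e., x² = 183y² + 1.
Try successive y values:
y = 1: x² = 183·1² + 1 = 184, not a perfect square
y = 2: x² = 183·2² + 1 = 733, not a perfect square
y = 3: x² = 183·3² + 1 = 1648, not a perfect square
... continuing the search (or via continued fractions) ...
y = 36: x² = 183·36² + 1 = 237169, x = 487 ✓

Verify: 487² - 183·36² = 237169 - 237168 = 1 ✓

x = 487, y = 36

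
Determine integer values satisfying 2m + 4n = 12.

Step 1: Check solvability.
gcd(2, 4) = 2
Since 2 divides 12, solutions exist.

Step 2: Apply extended Euclidean algorithm to find gcd.
We find integers such that 2*x0 + 4*y0 = 2

Step 3: Scale the particular solution.
Multiply by 12/2 = 6:
m = 6, n = 0

Step 4: Verify.
2*(6) + 4*(0) = 12 = 12 ✓

m = 6, n = 0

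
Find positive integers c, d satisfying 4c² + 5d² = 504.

Try small values of c and check whether (504 - 4c²)/5 is a perfect square.
c = 9: 4·9² = 324, so 5d² = 504 - 324 = 180, giving d² = 36, d = 6.
Check: 4·9² + 5·6² = 324 + 180 = 504 ✓

c = 9, d = 6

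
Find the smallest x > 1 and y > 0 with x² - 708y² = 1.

We seek the smallest positive integers (x, y) with x² - 708y² = 1, i.e., x² = 708y² + 1.
Try successive y values:
y = 1: x² = 708·1² + 1 = 709, not a perfect square
y = 2: x² = 708·2² + 1 = 2833, not a perfect square
y = 3: x² = 708·3² + 1 = 6373, not a perfect square
... continuing the search (or via continued fractions) ...
y = 2346: x² = 708·2346² + 1 = 3896630929, x = 62423 ✓

Verify: 62423² - 708·2346² = 3896630929 - 3896630928 = 1 ✓

x = 62423, y = 2346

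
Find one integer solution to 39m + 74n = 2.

Step 1: Check solvability.
gcd(39, 74) = 1
Since 1 divides 2, solutions exist.

Step 2: Apply extended Euclidean algorithm to find gcd.
We find integers such that 39*x0 + 74*y0 = 1

Step 3: Scale the particular solution.
Multiply by 2/1 = 2:
m = 38, n = -20

Step 4: Verify.
39*(38) + 74*(-20) = 2 = 2 ✓

m = 38, n = -20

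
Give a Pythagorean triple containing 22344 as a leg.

We need the other leg and hypotenuse such that 22344² + x² = c².
Take x = 2240, c = 22456: 22344² + 2240² = 499254336 + 5017600 = 504271936 = 22456² ✓
Triple: (22344, 2240, 22456)

(22344, 2240, 22456)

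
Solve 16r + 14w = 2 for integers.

Step 1: Check solvability.
gcd(16, 14) = 2
Since 2 divides 2, solutions exist.

Step 2: Apply extended Euclidean algorithm to find gcd.
We find integers such that 16*x0 + 14*y0 = 2

Step 3: Scale the particular solution.
Multiply by 2/2 = 1:
r = 1, w = -1

Step 4: Verify.
16*(1) + 14*(-1) = 2 = 2 ✓

r = 1, w = -1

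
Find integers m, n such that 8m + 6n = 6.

Step 1: Check solvability.
gcd(8, 6) = 2
Since 2 divides 6, solutions exist.

Step 2: Apply extended Euclidean algorithm to find gcd.
We find integers such that 8*x0 + 6*y0 = 2

Step 3: Scale the particular solution.
Multiply by 6/2 = 3:
m = 3, n = -3

Step 4: Verify.
8*(3) + 6*(-3) = 6 = 6 ✓

m = 3, n = -3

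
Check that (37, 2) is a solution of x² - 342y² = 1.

Compute x² = 37² = 1369
Compute 342y² = 342·2² = 342·4 = 1368
x² - 342y² = 1369 - 1368 = 1
Since this equals 1, (37, 2) is a solution.

Yes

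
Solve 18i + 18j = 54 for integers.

Step 1: Check solvability.
gcd(18, 18) = 18
Since 18 divides 54, solutions exist.

Step 2: Apply extended Euclidean algorithm to find gcd.
We find integers such that 18*x0 + 18*y0 = 18

Step 3: Scale the particular solution.
Multiply by 54/18 = 3:
i = 0, j = 3

Step 4: Verify.
18*(0) + 18*(3) = 54 = 54 ✓

i = 0, j = 3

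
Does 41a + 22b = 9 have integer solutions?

Step 1: Compute gcd(41, 22).
gcd(41, 22) = 1

Step 2: Check divisibility.
Does 1 divide 9? 9 = 1 x 9, so yes.

By the theorem on linear Diophantine equations, 41a + 22b = 9 has integer solutions if and only if gcd(41, 22) divides 9. Since 1 | 9, solutions exist.

Yes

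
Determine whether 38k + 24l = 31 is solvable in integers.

Step 1: Compute gcd(38, 24).
gcd(38, 24) = 2

Step 2: Check divisibility.
Does 2 divide 31? 31 = 2 x 15 + 1, so no.

By the theorem on linear Diophantine equations, 38k + 24l = 31 has integer solutions if and only if gcd(38, 24) divides 31. Since 2 does not divide 31, no solutions exist.

No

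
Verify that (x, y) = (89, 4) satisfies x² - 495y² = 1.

Compute x² = 89² = 7921
Compute 495y² = 495·4² = 495·16 = 7920
x² - 495y² = 7921 - 7920 = 1
Since this equals 1, (89, 4) is a solution.

Yes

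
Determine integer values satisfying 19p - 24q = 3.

Step 1: Check solvability.
gcd(19, 24) = 1
Since 1 divides 3, solutions exist.

Step 2: Apply extended Euclidean algorithm to find gcd.
We find integers such that 19*x0 + 24*y0 = 1

Step 3: Scale the particular solution.
Multiply by 3/1 = 3:
p = -15, q = -12

Step 4: Verify.
19*(-15) - 24*(-12) = 3 = 3 ✓

p = -15, q = -12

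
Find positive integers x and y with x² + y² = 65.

We need to find integers x, y > 0 such that x² + y² = 65.
Trying x = 1: y² = 65 - 1² = 65 - 1 = 64
y = 8
Check: 1² + 8² = 1 + 64 = 65 ✓

65 = 1² + 8²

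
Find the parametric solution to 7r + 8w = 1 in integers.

Step 1: Compute gcd(7, 8) = 1.
Since 1 divides 1, solutions exist.

Step 2: Find a particular solution using extended Euclidean algorithm.
We get r₀ = -1, w₀ = 1.
Check: 7*-1 + 8*1 = 1 = 1 ✓

Step 3: Write the general solution.
r = -1 + (8/1)t = -1 + 8t
w = 1 - (7/1)t = 1 - 7t
for any integer t.

r = -1 + 8t, w = 1 - 7t for integer t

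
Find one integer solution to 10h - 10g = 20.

Step 1: Check solvability.
gcd(10, 10) = 10
Since 10 divides 20, solutions exist.

Step 2: Apply extended Euclidean algorithm to find gcd.
We find integers such that 10*x0 + 10*y0 = 10

Step 3: Scale the particular solution.
Multiply by 20/10 = 2:
h = 0, g = -2

Step 4: Verify.
10*(0) - 10*(-2) = 20 = 20 ✓

h = 0, g = -2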